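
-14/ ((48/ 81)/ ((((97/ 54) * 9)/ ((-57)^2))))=-0.12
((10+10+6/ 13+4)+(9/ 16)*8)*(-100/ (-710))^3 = 376500/ 4652843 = 0.08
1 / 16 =0.06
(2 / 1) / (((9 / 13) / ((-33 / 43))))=-286 / 129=-2.22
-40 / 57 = -0.70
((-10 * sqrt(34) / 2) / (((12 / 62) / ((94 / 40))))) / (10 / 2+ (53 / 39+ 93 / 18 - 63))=18941 * sqrt(34) / 16060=6.88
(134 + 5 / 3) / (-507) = -0.27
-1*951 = -951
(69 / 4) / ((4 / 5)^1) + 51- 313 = -3847 / 16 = -240.44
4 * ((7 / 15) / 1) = 28 / 15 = 1.87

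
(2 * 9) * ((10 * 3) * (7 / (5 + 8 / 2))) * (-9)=-3780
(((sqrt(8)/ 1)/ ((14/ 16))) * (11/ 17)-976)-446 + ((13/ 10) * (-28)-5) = -7317/ 5 + 176 * sqrt(2)/ 119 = -1461.31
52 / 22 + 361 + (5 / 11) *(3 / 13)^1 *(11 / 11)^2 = 51976 / 143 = 363.47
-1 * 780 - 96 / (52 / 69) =-11796 / 13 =-907.38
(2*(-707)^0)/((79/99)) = 198/79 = 2.51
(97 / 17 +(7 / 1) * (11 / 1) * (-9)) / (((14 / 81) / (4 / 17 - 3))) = 22240494 / 2023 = 10993.82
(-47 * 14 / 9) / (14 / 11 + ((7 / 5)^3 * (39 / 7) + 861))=-64625 / 775701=-0.08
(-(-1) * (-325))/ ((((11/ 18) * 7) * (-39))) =150/ 77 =1.95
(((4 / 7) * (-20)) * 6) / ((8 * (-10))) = 6 / 7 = 0.86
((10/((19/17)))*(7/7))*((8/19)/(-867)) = -80/18411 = -0.00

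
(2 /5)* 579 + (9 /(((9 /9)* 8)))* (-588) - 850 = -12799 /10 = -1279.90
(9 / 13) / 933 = 0.00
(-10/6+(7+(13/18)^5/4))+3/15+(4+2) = 437716817/37791360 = 11.58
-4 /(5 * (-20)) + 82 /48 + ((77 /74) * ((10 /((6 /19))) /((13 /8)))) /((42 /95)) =41223707 /865800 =47.61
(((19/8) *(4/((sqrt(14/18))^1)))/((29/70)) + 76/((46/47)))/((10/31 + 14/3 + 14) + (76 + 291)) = 26505 *sqrt(7)/1041013 + 166098/825631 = 0.27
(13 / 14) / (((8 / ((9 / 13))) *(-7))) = -9 / 784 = -0.01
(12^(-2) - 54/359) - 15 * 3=-2333737/51696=-45.14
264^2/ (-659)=-69696/ 659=-105.76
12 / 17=0.71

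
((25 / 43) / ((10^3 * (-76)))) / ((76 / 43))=-0.00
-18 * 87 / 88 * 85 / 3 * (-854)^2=-4044968865 / 11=-367724442.27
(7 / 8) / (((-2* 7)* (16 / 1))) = -1 / 256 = -0.00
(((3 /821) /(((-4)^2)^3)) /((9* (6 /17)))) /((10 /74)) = 629 /302653440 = 0.00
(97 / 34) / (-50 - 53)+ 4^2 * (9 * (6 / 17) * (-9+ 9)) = -97 / 3502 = -0.03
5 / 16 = 0.31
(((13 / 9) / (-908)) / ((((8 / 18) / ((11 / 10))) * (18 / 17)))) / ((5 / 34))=-41327 / 1634400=-0.03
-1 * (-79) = 79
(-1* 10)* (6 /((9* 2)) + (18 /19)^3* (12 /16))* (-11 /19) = 2197910 /390963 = 5.62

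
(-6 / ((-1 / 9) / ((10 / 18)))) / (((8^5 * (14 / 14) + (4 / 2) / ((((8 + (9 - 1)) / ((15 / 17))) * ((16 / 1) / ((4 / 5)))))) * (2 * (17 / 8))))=768 / 3565159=0.00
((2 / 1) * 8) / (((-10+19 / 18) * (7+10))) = -288 / 2737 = -0.11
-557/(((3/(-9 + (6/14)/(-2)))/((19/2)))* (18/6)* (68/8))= 455069/714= 637.35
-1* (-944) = 944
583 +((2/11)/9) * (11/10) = 583.02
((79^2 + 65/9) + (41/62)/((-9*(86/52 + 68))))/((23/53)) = 167322720433/11621187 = 14398.07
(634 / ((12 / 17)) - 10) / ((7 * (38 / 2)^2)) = 5329 / 15162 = 0.35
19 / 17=1.12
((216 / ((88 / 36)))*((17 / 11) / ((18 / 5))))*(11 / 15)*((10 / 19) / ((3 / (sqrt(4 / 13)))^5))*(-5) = -54400*sqrt(13) / 12397671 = -0.02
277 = 277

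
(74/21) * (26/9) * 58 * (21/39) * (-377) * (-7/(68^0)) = 22653176/27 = 839006.52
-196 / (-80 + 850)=-14 / 55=-0.25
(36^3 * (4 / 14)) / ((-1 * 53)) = -93312 / 371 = -251.51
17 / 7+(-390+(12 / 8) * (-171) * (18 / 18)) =-9017 / 14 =-644.07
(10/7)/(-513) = -0.00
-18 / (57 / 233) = -1398 / 19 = -73.58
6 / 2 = 3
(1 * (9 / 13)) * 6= 54 / 13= 4.15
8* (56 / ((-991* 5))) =-448 / 4955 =-0.09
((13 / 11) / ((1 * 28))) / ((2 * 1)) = 13 / 616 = 0.02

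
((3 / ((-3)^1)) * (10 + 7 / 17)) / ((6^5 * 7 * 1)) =-59 / 308448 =-0.00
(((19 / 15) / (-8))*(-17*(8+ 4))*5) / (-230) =-323 / 460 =-0.70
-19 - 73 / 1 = -92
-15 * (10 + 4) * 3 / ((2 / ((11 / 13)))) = -3465 / 13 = -266.54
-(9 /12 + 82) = -331 /4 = -82.75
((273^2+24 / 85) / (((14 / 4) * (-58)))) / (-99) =2111663 / 569415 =3.71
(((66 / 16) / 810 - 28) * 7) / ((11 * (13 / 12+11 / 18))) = -423283 / 40260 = -10.51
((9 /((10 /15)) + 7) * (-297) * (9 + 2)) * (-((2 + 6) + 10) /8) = 1205523 /8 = 150690.38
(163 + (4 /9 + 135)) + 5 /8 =299.07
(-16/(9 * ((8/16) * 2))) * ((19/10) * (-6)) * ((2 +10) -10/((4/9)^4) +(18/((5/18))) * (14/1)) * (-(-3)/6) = 2686999/400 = 6717.50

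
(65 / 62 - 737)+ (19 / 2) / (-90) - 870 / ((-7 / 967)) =4665647807 / 39060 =119448.23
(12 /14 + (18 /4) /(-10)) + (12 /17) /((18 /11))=5987 /7140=0.84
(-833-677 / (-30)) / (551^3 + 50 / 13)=-316069 / 65240820390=-0.00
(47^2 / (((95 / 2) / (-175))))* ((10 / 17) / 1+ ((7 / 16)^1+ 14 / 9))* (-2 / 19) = 2211.33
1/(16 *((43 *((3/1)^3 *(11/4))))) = 1/51084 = 0.00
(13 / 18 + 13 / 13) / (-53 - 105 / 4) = -62 / 2853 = -0.02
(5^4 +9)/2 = 317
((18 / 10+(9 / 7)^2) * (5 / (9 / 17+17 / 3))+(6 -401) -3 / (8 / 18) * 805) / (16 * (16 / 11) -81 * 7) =992301409 / 92609804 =10.71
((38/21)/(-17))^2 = 0.01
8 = 8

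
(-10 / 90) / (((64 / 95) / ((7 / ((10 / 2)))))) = -133 / 576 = -0.23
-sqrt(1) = -1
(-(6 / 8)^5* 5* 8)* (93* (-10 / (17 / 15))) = 8474625 / 1088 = 7789.18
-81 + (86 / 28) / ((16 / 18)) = -8685 / 112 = -77.54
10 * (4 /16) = 5 /2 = 2.50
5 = 5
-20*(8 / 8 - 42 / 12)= 50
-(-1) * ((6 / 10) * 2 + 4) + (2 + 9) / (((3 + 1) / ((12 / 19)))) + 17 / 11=8864 / 1045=8.48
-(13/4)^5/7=-371293/7168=-51.80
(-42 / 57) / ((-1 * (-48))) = -7 / 456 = -0.02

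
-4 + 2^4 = 12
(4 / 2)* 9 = 18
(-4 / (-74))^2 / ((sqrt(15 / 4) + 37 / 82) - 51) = -135956 / 2348630389 - 6724 * sqrt(15) / 11743151945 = -0.00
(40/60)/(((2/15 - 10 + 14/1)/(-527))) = -85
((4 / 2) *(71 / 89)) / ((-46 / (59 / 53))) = -4189 / 108491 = -0.04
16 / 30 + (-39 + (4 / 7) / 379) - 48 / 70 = -1558009 / 39795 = -39.15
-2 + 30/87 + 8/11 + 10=2894/319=9.07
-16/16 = -1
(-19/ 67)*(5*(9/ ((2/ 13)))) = -11115/ 134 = -82.95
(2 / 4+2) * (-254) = -635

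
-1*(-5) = 5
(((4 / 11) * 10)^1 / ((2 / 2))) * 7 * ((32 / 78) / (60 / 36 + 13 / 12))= 17920 / 4719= 3.80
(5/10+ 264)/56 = 529/112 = 4.72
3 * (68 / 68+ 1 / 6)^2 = 49 / 12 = 4.08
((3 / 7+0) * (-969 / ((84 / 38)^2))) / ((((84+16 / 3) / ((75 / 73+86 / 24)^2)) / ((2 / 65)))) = -38820520187 / 62382552960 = -0.62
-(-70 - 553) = 623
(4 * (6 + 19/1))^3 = 1000000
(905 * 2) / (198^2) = 905 / 19602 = 0.05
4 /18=2 /9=0.22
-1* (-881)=881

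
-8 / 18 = -4 / 9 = -0.44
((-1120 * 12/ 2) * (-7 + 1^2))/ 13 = 40320/ 13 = 3101.54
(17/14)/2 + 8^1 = 241/28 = 8.61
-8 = -8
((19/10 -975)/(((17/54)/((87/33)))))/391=-7619373/365585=-20.84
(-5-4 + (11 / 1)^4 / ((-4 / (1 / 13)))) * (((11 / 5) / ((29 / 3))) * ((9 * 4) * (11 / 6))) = -567369 / 130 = -4364.38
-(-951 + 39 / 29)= 27540 / 29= 949.66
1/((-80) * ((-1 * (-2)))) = -1/160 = -0.01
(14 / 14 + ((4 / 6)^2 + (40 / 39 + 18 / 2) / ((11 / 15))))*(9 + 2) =19454 / 117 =166.27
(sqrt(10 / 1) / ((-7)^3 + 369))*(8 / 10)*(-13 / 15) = -0.08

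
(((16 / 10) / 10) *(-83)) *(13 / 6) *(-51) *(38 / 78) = 714.91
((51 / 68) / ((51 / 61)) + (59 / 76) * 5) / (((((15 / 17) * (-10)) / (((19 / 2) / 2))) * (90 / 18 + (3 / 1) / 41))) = -42189 / 83200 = -0.51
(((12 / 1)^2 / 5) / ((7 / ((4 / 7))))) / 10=288 / 1225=0.24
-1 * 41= -41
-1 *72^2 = -5184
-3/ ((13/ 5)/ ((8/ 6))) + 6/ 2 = 19/ 13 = 1.46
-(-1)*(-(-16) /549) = 16 /549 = 0.03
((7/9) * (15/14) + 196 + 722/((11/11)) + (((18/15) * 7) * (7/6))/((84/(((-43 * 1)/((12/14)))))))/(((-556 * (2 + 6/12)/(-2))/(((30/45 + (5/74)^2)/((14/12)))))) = 3624277171/4795333200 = 0.76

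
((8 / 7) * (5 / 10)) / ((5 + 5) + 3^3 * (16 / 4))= 2 / 413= 0.00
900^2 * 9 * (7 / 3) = 17010000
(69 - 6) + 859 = 922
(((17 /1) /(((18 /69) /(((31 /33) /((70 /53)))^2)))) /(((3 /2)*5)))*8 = 2110969118 /60031125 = 35.16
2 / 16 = 1 / 8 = 0.12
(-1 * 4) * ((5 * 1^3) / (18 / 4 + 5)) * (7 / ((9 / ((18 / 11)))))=-2.68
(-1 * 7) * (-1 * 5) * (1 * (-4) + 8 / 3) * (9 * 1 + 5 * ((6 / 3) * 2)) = -4060 / 3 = -1353.33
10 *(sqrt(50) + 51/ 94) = 76.14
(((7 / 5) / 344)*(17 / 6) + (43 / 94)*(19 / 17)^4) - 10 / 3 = -35217998789 / 13503675280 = -2.61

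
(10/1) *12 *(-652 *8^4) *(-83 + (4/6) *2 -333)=132888657920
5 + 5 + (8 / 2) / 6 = 32 / 3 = 10.67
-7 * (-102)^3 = 7428456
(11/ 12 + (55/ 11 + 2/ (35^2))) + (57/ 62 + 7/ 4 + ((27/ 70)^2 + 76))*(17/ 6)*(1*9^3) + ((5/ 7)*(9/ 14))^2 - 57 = 726809682283/ 4465860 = 162747.98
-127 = -127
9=9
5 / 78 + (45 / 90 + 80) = 3142 / 39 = 80.56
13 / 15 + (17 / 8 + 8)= 1319 / 120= 10.99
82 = 82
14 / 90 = 7 / 45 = 0.16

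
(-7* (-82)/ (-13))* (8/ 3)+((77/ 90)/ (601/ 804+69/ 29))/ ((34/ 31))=-1352189827/ 11508575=-117.49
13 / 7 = 1.86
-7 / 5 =-1.40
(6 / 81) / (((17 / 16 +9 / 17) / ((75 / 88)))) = 1700 / 42867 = 0.04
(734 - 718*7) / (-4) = 1073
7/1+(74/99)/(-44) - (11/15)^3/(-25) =142906477/20418750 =7.00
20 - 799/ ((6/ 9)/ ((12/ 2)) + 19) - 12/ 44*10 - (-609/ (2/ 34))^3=1109682256952.46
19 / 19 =1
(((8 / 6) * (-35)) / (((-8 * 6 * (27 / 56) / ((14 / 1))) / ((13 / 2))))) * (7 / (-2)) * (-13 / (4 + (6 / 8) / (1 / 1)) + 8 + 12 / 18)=-52749970 / 13851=-3808.39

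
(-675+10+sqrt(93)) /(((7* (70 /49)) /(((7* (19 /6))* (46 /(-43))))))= 406847 /258- 3059* sqrt(93) /1290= 1554.06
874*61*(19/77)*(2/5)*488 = 988654816/385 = 2567934.59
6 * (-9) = -54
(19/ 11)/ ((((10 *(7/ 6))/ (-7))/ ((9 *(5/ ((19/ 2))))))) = -54/ 11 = -4.91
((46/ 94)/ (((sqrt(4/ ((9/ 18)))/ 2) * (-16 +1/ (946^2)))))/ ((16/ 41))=-210976447 * sqrt(2)/ 5383814280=-0.06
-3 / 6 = -1 / 2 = -0.50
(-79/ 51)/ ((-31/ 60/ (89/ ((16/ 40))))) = 351550/ 527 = 667.08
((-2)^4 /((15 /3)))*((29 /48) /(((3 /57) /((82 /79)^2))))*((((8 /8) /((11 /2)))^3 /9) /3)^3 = 1896921088 /4344811112288830095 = 0.00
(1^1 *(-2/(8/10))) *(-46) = 115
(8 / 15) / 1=8 / 15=0.53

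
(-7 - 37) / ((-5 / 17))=748 / 5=149.60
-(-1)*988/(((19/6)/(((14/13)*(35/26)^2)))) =102900/169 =608.88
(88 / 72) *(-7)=-77 / 9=-8.56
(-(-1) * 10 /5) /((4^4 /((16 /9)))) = 1 /72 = 0.01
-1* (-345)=345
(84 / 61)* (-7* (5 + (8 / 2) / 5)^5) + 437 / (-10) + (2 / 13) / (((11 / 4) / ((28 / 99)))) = -341718350666293 / 5397356250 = -63312.17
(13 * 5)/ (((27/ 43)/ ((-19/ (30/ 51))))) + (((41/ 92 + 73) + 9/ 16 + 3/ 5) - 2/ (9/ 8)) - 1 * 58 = -165375667/ 49680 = -3328.82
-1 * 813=-813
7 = 7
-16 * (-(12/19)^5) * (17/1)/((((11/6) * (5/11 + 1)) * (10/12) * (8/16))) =304570368/12380495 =24.60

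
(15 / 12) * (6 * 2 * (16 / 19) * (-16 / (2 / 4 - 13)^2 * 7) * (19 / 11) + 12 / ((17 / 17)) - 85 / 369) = -1881779 / 2029500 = -0.93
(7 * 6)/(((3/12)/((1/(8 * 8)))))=21/8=2.62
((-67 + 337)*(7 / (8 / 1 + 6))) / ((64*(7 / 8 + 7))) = 15 / 56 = 0.27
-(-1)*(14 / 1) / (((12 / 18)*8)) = 21 / 8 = 2.62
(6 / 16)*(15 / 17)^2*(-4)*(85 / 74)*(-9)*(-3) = -91125 / 2516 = -36.22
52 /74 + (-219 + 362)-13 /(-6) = 32383 /222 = 145.87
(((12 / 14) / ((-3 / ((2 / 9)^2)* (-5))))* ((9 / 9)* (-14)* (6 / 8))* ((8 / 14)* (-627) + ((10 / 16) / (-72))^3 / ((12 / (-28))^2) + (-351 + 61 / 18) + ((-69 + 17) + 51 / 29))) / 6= 264001978431727 / 70701890273280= 3.73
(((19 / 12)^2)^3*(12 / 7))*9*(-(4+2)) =-47045881 / 32256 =-1458.52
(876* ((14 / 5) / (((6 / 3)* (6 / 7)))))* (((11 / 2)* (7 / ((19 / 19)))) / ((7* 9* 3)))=39347 / 135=291.46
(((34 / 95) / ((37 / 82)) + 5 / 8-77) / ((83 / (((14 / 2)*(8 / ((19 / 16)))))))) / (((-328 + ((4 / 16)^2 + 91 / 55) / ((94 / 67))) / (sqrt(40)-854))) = -3363172334584832 / 29967319196413 + 7876281814016*sqrt(10) / 29967319196413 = -111.40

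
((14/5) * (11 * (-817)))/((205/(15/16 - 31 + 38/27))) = 778750511/221400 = 3517.39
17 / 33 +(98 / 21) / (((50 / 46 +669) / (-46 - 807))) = -459887 / 84766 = -5.43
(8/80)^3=0.00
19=19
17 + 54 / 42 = 128 / 7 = 18.29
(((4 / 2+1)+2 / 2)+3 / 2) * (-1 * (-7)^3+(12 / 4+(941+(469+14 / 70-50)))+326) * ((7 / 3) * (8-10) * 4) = -1043196 / 5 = -208639.20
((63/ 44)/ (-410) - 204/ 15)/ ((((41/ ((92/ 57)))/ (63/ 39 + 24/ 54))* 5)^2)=-15080186037086/ 4214787692061375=-0.00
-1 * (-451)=451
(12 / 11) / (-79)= -12 / 869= -0.01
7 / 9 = 0.78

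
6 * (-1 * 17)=-102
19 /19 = 1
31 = 31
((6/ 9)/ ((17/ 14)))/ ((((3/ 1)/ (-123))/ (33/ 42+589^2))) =-398266210/ 51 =-7809141.37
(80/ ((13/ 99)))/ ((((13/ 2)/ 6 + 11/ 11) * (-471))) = -0.62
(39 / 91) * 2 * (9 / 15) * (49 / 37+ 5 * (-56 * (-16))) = 426366 / 185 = 2304.68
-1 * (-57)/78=19/26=0.73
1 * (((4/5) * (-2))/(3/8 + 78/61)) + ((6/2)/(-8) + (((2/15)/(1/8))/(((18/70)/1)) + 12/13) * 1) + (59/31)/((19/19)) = 659382341/117079560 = 5.63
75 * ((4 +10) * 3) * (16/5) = 10080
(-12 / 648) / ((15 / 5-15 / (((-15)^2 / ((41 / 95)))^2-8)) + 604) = -456877177 / 14975518746096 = -0.00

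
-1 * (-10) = 10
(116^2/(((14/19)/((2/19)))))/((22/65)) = 437320/77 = 5679.48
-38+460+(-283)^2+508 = 81019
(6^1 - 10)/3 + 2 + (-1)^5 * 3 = -7/3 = -2.33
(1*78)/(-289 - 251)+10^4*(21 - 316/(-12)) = 42599987/90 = 473333.19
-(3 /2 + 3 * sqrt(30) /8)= -3 * sqrt(30) /8 - 3 /2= -3.55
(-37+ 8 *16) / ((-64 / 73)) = -6643 / 64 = -103.80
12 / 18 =2 / 3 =0.67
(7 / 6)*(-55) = -385 / 6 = -64.17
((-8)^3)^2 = 262144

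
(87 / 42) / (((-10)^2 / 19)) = 551 / 1400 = 0.39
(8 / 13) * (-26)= -16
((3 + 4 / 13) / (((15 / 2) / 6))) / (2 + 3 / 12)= 688 / 585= 1.18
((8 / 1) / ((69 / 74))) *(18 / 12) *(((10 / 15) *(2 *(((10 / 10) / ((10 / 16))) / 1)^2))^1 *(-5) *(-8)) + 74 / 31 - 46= 18326008 / 10695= 1713.51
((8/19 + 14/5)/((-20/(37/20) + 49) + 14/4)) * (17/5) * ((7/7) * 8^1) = 3079584/1465375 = 2.10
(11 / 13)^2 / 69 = 121 / 11661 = 0.01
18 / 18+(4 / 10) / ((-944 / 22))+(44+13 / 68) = 226587 / 5015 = 45.18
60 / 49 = 1.22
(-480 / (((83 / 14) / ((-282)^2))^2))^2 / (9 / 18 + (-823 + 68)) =-235991426227791184100170137600 / 23871535463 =-9885892199668898361.73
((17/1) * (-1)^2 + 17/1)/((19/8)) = 272/19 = 14.32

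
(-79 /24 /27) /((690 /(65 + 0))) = -1027 /89424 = -0.01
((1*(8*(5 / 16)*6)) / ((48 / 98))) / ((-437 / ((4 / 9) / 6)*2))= -245 / 94392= -0.00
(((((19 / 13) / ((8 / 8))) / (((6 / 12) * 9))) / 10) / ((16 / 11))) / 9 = 209 / 84240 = 0.00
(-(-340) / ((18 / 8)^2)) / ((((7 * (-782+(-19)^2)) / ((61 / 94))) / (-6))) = 331840 / 3739743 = 0.09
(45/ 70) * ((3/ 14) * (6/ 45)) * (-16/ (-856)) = 9/ 26215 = 0.00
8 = 8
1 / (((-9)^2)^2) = 1 / 6561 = 0.00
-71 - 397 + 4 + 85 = -379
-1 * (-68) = 68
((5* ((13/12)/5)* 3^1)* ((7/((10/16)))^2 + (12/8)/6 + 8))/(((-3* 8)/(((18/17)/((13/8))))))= -40107/3400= -11.80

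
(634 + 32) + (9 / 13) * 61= 9207 / 13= 708.23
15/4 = 3.75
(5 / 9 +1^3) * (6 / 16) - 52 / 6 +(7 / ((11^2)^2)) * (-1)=-1420261 / 175692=-8.08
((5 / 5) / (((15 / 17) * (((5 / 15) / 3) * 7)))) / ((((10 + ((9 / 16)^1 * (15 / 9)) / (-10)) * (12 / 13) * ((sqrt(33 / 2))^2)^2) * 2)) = 3536 / 12082455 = 0.00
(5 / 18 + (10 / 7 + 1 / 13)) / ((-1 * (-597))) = 2921 / 977886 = 0.00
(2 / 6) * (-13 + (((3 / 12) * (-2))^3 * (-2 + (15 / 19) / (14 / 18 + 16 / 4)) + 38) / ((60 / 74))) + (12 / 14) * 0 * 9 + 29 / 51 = 13279887 / 1111120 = 11.95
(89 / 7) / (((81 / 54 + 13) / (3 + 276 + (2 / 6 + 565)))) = 740.35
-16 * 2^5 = -512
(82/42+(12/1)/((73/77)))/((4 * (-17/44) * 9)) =-246367/234549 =-1.05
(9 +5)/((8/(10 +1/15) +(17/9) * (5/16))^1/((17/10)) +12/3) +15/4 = 23698209/3559484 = 6.66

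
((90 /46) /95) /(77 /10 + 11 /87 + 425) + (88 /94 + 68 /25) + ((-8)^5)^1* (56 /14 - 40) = 228089932843843218 /193353632525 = 1179651.66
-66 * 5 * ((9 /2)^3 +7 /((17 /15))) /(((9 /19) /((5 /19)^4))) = -151628125 /466412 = -325.09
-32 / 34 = -16 / 17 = -0.94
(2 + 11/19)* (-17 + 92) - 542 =-6623/19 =-348.58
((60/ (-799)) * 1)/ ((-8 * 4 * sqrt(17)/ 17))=15 * sqrt(17)/ 6392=0.01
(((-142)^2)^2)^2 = 165312903998914816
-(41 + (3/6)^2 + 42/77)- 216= -11343/44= -257.80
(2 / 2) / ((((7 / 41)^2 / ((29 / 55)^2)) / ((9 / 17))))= 12723489 / 2519825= 5.05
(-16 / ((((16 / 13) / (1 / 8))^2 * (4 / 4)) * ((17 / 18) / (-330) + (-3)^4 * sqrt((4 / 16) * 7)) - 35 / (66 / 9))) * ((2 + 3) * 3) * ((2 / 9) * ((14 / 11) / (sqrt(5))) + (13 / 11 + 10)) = -2654594765881344000 * sqrt(7) / 27186967061413439279 - 13428844344115200 * sqrt(35) / 27186967061413439279 - 3414422049386400 / 27186967061413439279 - 17272595733120 * sqrt(5) / 27186967061413439279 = -0.26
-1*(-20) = 20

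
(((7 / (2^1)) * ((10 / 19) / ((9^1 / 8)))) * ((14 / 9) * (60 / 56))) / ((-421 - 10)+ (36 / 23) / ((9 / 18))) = -32200 / 5048433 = -0.01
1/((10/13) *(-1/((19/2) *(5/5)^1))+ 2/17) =4199/154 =27.27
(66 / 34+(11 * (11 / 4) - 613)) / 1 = -39495 / 68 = -580.81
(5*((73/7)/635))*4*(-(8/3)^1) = -2336/2667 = -0.88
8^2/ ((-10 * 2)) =-16/ 5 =-3.20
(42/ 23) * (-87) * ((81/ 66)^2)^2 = -970942707/ 2693944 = -360.42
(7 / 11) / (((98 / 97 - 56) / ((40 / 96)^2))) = -2425 / 1207008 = -0.00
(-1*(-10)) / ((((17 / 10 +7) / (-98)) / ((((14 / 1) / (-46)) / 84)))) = 2450 / 6003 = 0.41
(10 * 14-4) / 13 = 136 / 13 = 10.46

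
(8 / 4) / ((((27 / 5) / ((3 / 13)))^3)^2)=31250 / 2565164201769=0.00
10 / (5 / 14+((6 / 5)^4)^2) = 54687500 / 25467749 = 2.15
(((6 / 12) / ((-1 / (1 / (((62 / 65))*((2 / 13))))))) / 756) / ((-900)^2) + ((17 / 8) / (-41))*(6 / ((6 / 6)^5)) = -0.31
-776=-776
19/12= 1.58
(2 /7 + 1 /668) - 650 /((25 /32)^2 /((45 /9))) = -124487109 /23380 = -5324.51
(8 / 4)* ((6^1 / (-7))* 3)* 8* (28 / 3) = -384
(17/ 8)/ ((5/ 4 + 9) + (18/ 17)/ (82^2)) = 485809/ 2343350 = 0.21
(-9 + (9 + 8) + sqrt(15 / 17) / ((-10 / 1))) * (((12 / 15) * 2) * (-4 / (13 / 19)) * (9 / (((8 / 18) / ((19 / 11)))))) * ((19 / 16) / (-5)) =2222316 / 3575 -555579 * sqrt(255) / 1215500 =614.33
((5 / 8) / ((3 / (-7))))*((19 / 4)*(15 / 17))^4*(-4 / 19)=4051096875 / 42762752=94.73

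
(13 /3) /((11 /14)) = 182 /33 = 5.52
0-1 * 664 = -664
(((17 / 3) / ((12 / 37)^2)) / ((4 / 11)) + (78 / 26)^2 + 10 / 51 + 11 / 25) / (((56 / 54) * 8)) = 115878011 / 6092800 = 19.02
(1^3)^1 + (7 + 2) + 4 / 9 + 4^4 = 2398 / 9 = 266.44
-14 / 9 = -1.56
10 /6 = 5 /3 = 1.67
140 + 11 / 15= 2111 / 15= 140.73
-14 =-14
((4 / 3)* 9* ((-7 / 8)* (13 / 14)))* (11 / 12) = -143 / 16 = -8.94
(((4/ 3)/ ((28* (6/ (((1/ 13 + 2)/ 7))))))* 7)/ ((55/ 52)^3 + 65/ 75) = 243360/ 30264703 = 0.01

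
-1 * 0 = 0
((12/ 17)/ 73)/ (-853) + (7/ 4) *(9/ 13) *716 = 11937527565/ 13761449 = 867.46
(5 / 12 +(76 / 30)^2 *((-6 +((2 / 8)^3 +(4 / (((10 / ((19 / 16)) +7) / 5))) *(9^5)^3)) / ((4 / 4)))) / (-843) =-2032875202877.08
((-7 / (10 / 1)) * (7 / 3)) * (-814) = 19943 / 15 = 1329.53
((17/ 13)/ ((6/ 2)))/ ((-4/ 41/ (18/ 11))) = -2091/ 286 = -7.31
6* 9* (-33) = -1782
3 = 3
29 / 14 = 2.07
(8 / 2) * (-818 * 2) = -6544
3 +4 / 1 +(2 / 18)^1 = 64 / 9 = 7.11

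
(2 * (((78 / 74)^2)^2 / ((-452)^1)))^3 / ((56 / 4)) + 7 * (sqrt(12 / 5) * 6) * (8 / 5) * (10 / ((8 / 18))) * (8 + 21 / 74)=-12381557655576425121 / 1063834430441503771327094384 + 926856 * sqrt(15) / 185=19403.77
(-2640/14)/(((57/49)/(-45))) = 138600/19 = 7294.74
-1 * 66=-66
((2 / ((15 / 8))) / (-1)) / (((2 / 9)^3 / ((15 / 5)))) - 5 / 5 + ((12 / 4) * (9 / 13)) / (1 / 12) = -17399 / 65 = -267.68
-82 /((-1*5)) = 82 /5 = 16.40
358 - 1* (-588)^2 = -345386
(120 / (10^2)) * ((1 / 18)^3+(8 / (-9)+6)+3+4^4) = 1540297 / 4860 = 316.93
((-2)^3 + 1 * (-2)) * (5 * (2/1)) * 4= -400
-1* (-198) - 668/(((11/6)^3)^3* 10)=197.71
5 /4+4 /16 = 3 /2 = 1.50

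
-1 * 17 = -17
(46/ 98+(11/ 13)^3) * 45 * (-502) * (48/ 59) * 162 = -20332626480000/ 6351527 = -3201218.62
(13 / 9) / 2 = 13 / 18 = 0.72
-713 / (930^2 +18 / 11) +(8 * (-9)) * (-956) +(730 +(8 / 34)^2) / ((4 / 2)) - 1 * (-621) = 191966221925753 / 2749522302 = 69818.03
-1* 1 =-1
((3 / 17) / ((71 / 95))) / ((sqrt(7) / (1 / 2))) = 285 * sqrt(7) / 16898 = 0.04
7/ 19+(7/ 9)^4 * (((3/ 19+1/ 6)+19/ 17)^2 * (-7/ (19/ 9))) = -112130632243/ 52022195244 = -2.16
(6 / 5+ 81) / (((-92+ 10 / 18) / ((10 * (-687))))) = 5082426 / 823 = 6175.49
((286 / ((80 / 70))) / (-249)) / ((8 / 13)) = -13013 / 7968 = -1.63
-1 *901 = -901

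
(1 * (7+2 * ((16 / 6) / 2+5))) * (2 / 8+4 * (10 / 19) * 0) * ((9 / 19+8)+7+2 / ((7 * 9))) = 273760 / 3591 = 76.24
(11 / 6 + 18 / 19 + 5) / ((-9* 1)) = -887 / 1026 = -0.86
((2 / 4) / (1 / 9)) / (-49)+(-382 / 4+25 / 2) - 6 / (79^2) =-50821051 / 611618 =-83.09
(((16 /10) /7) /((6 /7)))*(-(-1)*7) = 28 /15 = 1.87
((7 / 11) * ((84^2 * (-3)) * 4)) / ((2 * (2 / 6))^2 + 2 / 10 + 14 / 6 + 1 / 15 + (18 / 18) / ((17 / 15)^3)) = -32759490960 / 2268629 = -14440.22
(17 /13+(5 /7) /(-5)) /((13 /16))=1696 /1183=1.43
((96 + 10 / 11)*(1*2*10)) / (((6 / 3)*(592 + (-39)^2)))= 10660 / 23243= 0.46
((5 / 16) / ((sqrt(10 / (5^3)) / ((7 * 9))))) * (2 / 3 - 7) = -440.84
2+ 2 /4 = 2.50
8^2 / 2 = 32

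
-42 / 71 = -0.59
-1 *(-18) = 18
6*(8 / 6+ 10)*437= 29716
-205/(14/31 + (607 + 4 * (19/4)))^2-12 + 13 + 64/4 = 1282224359/75427280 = 17.00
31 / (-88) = -31 / 88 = -0.35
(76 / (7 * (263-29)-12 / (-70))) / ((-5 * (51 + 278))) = -19 / 673698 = -0.00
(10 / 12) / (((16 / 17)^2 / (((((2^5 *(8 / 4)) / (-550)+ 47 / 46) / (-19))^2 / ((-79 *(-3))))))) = 0.00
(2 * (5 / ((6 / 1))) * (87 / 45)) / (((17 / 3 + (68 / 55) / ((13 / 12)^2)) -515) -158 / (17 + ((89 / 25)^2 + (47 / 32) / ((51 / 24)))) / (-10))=-347861536165 / 54816209383956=-0.01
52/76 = 0.68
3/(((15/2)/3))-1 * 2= -4/5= -0.80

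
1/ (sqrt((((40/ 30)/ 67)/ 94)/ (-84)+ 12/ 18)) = 3*sqrt(11661408290)/ 264515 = 1.22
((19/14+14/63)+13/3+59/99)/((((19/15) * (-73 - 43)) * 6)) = -15035/2036496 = -0.01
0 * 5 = 0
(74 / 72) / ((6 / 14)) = 259 / 108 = 2.40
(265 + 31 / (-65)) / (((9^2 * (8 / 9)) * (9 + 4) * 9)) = 0.03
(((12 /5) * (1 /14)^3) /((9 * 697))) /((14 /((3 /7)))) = 1 /234289580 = 0.00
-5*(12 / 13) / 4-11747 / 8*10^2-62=-3819417 / 26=-146900.65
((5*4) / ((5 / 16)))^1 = 64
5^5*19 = 59375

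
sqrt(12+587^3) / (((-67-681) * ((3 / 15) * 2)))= -5 * sqrt(202262015) / 1496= -47.53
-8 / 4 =-2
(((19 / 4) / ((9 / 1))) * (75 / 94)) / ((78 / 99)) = 0.53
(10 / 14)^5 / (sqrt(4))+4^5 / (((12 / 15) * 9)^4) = 104538125 / 220541454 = 0.47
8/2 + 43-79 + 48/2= -8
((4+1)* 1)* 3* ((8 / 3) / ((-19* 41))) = -40 / 779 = -0.05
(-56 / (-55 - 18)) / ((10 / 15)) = 84 / 73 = 1.15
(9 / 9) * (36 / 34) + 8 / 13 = 1.67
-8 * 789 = -6312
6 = 6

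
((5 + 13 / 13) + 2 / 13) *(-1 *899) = -71920 / 13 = -5532.31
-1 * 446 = -446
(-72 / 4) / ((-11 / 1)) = 1.64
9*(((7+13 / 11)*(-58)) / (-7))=46980 / 77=610.13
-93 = -93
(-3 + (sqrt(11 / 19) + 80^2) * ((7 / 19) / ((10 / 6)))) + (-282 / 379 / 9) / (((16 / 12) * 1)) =21 * sqrt(209) / 1805 + 20330941 / 14402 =1411.84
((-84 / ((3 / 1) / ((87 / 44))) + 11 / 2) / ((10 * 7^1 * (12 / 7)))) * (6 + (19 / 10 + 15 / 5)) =-119573 / 26400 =-4.53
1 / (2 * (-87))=-1 / 174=-0.01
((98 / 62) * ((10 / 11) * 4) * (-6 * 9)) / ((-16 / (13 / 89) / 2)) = 171990 / 30349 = 5.67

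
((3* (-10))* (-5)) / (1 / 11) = 1650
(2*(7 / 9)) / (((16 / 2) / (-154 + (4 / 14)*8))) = -59 / 2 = -29.50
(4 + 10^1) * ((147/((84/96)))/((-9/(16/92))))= -3136/69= -45.45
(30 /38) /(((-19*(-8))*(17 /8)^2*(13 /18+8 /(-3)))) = -0.00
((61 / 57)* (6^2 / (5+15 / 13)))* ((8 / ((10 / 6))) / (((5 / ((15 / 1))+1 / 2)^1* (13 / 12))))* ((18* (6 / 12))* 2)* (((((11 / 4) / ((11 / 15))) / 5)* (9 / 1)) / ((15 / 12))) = 38421216 / 11875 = 3235.47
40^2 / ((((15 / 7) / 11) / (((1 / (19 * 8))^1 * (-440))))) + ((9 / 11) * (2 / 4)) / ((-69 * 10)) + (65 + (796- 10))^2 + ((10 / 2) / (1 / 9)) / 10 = 700430.06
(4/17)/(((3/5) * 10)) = 2/51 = 0.04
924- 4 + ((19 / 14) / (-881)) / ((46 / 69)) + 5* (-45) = 17144203 / 24668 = 695.00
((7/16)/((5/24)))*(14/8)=147/40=3.68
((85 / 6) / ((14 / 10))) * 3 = 425 / 14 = 30.36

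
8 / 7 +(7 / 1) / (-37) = 247 / 259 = 0.95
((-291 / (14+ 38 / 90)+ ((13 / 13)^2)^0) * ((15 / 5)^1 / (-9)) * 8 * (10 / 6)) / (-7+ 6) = -497840 / 5841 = -85.23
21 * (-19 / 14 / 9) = -19 / 6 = -3.17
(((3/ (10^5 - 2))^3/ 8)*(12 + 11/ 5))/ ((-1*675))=-71/ 999940001199992000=-0.00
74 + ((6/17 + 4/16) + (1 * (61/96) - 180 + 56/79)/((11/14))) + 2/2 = -9784157/64464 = -151.78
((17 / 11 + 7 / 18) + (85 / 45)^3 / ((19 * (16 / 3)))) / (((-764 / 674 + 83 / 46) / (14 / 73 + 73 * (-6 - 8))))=-13055834781500 / 4283753661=-3047.76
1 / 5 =0.20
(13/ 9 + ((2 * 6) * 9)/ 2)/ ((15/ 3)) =499/ 45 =11.09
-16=-16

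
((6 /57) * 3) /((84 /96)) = 48 /133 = 0.36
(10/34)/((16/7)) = 35/272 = 0.13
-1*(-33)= 33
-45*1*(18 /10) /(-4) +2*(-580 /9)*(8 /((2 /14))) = -259111 /36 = -7197.53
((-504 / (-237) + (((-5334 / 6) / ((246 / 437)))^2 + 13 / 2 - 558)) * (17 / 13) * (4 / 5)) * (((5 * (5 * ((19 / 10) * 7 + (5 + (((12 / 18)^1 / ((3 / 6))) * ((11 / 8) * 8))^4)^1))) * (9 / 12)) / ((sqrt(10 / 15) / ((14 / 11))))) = 4091512169468294715977 * sqrt(6) / 2839773816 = 3529195541954.08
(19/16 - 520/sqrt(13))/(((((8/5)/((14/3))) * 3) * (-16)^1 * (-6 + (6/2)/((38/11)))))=2527/179712 - 665 * sqrt(13)/1404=-1.69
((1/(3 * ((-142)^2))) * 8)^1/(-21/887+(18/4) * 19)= 3548/2293176105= 0.00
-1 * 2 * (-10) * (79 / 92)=17.17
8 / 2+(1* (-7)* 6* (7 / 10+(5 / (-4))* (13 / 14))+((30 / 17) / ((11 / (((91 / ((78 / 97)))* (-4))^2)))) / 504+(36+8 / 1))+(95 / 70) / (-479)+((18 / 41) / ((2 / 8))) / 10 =132.75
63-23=40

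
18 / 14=9 / 7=1.29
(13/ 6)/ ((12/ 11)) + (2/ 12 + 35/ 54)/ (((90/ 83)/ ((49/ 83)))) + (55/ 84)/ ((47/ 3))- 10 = -24075157/ 3197880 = -7.53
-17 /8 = -2.12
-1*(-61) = 61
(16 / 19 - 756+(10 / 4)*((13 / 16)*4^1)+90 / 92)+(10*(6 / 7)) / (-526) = -4801813967 / 6436136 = -746.07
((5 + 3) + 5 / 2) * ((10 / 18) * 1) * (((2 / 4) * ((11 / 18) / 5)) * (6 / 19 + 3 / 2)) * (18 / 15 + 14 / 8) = 1.91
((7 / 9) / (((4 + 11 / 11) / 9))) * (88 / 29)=616 / 145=4.25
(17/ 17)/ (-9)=-1/ 9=-0.11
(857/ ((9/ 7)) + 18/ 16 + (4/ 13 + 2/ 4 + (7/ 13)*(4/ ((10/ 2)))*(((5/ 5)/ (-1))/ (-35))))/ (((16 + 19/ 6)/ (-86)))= -51741943/ 17250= -2999.53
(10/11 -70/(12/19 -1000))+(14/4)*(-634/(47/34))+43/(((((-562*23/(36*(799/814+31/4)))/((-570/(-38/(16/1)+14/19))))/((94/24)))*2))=-4802221214949011/2072792768882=-2316.79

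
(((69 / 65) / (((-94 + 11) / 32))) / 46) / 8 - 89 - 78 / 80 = -3883369 / 43160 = -89.98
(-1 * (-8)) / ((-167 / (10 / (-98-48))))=40 / 12191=0.00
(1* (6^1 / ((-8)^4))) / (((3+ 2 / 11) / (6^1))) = 99 / 35840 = 0.00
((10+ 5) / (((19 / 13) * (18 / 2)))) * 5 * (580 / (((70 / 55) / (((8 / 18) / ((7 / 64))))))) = 10558.46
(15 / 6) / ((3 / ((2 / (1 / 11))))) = 55 / 3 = 18.33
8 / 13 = 0.62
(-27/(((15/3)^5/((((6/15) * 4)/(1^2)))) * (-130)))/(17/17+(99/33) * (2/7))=756/13203125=0.00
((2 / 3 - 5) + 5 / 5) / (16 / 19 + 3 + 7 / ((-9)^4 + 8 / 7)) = -4363825 / 5031279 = -0.87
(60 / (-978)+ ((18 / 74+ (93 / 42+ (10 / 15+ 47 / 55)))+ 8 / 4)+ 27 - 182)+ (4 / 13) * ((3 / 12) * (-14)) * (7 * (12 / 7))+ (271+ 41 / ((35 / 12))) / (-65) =-11590485139 / 69658050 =-166.39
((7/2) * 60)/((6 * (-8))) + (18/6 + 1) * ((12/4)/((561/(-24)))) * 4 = -9617/1496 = -6.43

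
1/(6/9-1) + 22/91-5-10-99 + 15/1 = -101.76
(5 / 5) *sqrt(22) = sqrt(22) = 4.69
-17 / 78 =-0.22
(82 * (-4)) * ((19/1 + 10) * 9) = -85608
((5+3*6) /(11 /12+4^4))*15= 4140 /3083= 1.34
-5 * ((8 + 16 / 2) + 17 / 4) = -405 / 4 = -101.25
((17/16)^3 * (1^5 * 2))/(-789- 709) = -4913/3067904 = -0.00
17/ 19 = 0.89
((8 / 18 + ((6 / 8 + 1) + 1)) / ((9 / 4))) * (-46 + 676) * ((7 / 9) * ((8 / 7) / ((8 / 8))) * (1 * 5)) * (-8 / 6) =-1288000 / 243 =-5300.41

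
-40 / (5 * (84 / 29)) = -58 / 21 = -2.76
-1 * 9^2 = -81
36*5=180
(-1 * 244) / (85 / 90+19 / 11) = -48312 / 529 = -91.33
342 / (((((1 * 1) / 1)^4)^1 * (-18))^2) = 19 / 18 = 1.06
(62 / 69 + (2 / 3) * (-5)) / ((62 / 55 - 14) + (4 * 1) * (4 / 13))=10010 / 47863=0.21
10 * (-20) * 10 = -2000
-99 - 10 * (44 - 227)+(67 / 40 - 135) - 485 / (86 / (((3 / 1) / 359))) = 986503259 / 617480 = 1597.63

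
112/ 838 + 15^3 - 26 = 1403287/ 419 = 3349.13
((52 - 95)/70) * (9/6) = -129/140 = -0.92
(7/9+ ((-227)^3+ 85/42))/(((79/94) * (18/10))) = -346350544675/44793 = -7732247.11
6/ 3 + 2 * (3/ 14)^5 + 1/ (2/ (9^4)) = 882703883/ 268912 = 3282.50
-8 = -8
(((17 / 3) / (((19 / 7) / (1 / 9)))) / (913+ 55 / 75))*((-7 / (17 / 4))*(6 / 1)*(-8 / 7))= 160 / 55803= 0.00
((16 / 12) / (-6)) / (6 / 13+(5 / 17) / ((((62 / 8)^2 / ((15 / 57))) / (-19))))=-212381 / 417699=-0.51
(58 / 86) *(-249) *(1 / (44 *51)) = -2407 / 32164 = -0.07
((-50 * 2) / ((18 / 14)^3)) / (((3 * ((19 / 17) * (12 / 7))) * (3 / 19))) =-1020425 / 19683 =-51.84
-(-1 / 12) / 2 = 1 / 24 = 0.04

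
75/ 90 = 0.83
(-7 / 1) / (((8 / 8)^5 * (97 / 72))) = -504 / 97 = -5.20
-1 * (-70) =70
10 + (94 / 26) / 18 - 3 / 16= 18745 / 1872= 10.01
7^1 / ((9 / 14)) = 98 / 9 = 10.89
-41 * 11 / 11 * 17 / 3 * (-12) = 2788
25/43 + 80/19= 3915/817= 4.79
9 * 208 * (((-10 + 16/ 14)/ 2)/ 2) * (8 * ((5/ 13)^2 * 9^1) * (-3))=12052800/ 91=132448.35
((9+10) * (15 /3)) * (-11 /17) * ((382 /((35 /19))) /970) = -758461 /57715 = -13.14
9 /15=0.60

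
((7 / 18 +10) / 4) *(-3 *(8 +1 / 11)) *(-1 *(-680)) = -128605 / 3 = -42868.33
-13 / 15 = -0.87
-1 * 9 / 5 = -9 / 5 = -1.80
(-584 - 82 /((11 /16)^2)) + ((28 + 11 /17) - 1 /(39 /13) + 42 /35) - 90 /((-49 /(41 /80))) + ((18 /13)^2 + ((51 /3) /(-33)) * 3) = -1485354384617 /2044082040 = -726.66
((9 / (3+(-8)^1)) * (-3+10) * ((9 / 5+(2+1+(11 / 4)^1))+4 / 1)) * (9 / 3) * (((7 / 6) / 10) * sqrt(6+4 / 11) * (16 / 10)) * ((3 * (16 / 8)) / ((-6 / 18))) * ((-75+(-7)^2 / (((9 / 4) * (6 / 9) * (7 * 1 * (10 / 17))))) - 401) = -195064443 * sqrt(770) / 3125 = -1732101.96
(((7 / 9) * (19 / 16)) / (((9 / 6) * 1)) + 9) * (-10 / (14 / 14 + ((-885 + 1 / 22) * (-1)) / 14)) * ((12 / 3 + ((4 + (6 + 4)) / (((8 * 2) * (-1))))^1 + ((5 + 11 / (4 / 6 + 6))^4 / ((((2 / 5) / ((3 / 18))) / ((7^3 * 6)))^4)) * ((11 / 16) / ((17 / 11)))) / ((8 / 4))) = -419049802589533658447965445 / 1189824823296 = -352194536863586.75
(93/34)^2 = 8649/1156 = 7.48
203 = 203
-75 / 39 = -25 / 13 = -1.92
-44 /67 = -0.66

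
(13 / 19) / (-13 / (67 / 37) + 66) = 871 / 74879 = 0.01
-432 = -432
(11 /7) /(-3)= -11 /21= -0.52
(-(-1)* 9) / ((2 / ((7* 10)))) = 315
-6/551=-0.01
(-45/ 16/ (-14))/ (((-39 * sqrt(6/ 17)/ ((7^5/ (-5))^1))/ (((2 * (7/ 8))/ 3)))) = 16807 * sqrt(102)/ 9984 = 17.00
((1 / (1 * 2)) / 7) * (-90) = -6.43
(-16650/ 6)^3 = -21369234375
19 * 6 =114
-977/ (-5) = 977/ 5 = 195.40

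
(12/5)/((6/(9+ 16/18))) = 178/45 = 3.96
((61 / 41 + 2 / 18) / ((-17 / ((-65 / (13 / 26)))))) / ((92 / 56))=1073800 / 144279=7.44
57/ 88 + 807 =807.65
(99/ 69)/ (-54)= -0.03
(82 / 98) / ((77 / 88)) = 328 / 343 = 0.96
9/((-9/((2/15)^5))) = -32/759375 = -0.00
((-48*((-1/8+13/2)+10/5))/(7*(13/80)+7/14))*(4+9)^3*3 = -211966560/131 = -1618065.34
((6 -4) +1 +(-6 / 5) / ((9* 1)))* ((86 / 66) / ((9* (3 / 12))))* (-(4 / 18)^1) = -14792 / 40095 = -0.37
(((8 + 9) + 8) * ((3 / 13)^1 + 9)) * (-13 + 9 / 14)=-259500 / 91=-2851.65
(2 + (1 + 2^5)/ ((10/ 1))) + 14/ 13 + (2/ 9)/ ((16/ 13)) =6.56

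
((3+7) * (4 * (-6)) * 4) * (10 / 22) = -4800 / 11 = -436.36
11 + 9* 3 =38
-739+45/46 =-33949/46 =-738.02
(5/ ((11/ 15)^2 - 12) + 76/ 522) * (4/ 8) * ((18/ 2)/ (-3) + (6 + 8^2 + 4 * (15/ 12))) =-782492/ 74791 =-10.46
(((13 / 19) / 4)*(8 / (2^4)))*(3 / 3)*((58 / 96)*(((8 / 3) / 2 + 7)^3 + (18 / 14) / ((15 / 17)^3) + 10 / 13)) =2588908967 / 86184000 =30.04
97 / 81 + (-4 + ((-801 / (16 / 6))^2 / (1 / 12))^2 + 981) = 24307629709459753 / 20736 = 1172242945093.55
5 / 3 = 1.67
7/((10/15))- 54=-87/2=-43.50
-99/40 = -2.48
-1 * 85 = -85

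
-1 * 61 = -61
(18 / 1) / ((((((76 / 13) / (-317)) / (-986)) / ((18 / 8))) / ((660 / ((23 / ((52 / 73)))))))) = 1411958201940 / 31901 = 44260625.12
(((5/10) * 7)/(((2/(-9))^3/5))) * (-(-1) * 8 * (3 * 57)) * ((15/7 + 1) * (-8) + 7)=79158465/2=39579232.50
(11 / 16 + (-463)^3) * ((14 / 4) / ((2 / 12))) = -33348956361 / 16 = -2084309772.56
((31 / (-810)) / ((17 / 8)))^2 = 15376 / 47403225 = 0.00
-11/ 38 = -0.29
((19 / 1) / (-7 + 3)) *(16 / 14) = -38 / 7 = -5.43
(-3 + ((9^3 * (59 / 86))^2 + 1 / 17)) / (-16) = -31448714257 / 2011712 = -15632.81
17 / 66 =0.26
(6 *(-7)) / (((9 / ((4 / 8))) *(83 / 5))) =-35 / 249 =-0.14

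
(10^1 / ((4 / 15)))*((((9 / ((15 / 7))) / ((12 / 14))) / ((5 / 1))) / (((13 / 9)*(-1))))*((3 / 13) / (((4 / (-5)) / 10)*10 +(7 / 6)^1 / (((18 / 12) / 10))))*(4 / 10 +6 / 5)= -35721 / 26533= -1.35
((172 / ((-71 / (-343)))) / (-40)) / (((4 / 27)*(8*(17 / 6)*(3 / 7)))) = -2787561 / 193120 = -14.43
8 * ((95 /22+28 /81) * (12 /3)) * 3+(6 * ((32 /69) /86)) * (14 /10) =447.78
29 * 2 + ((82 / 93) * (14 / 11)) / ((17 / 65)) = 1083298 / 17391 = 62.29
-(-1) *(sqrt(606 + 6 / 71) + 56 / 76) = 25.36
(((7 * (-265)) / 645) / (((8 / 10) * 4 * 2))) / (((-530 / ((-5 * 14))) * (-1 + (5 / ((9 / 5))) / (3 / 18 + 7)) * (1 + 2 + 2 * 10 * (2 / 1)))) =0.00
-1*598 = -598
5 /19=0.26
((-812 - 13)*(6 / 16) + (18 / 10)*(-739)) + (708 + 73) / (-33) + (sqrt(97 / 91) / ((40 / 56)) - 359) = -242669 / 120 + sqrt(8827) / 65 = -2020.80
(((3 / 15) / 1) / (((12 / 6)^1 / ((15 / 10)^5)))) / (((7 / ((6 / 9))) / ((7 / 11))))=81 / 1760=0.05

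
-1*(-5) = 5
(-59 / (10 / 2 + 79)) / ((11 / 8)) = -118 / 231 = -0.51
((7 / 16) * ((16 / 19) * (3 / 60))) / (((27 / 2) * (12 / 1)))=0.00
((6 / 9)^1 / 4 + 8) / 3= 49 / 18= 2.72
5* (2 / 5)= 2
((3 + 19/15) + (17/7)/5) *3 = 499/35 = 14.26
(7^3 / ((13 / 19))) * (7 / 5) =45619 / 65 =701.83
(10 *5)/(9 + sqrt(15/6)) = 900/157 -50 *sqrt(10)/157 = 4.73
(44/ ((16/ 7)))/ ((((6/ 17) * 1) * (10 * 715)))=119/ 15600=0.01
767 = 767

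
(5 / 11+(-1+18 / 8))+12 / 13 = 1503 / 572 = 2.63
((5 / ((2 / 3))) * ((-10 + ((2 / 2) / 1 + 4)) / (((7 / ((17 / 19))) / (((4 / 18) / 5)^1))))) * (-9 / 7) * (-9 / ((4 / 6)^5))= -557685 / 29792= -18.72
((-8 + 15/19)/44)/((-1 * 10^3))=137/836000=0.00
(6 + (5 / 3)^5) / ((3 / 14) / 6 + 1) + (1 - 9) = 71948 / 7047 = 10.21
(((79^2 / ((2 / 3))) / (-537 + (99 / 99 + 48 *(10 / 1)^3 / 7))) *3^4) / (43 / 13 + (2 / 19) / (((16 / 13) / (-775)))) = -1.90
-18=-18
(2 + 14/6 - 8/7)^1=67/21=3.19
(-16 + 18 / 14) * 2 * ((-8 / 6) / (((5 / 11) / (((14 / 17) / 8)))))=2266 / 255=8.89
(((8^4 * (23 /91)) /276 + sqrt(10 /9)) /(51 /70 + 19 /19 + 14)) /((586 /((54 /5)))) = 42 * sqrt(10) /107531 + 6144 /1397903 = 0.01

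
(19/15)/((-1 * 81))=-19/1215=-0.02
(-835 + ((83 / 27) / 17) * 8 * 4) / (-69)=380609 / 31671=12.02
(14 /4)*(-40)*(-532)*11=819280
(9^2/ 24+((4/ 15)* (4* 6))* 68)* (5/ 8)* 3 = 52629/ 64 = 822.33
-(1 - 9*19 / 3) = 56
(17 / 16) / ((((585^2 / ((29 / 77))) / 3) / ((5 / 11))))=493 / 309188880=0.00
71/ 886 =0.08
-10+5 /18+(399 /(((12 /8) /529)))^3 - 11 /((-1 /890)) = 50151558209834237 /18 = 2786197678324124.28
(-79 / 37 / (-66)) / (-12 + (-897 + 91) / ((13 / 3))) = -79 / 483516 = -0.00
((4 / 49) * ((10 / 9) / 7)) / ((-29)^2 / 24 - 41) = -320 / 147147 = -0.00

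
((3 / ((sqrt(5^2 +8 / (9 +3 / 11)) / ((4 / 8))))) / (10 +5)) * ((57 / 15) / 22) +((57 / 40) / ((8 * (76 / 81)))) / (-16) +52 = 19 * sqrt(67269) / 1450900 +1064717 / 20480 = 51.99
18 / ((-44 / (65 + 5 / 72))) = -4685 / 176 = -26.62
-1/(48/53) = -53/48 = -1.10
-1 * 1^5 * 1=-1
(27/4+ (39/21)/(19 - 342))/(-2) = -60995/18088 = -3.37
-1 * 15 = -15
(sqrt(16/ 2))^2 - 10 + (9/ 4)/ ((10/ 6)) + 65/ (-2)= -663/ 20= -33.15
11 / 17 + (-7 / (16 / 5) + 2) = 125 / 272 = 0.46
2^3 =8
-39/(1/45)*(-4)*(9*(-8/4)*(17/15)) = -143208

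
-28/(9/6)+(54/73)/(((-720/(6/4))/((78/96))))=-5232991/280320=-18.67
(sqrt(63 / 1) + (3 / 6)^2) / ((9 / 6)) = 5.46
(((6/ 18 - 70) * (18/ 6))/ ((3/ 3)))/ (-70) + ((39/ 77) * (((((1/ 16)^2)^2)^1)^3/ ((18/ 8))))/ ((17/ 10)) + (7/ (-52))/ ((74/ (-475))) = 1279274966343330456229/ 332296515208788049920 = 3.85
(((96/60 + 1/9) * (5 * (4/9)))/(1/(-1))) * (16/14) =-352/81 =-4.35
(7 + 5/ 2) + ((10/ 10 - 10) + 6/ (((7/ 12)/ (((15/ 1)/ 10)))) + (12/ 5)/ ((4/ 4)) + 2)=1423/ 70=20.33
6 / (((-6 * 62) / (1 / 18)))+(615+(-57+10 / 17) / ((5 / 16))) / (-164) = -5153617 / 1944630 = -2.65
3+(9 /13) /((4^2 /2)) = 321 /104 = 3.09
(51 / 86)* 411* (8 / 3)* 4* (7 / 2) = 391272 / 43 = 9099.35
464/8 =58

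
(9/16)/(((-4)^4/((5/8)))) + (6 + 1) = 229421/32768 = 7.00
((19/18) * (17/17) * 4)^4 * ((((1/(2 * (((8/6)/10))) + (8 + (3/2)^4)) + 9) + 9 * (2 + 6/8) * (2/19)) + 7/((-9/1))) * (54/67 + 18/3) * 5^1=394210599320/1318761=298924.98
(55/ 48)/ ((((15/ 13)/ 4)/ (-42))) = -1001/ 6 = -166.83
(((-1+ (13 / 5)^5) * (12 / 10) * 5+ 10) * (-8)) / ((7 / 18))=-322597152 / 21875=-14747.30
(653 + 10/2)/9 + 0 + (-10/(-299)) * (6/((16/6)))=393889/5382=73.19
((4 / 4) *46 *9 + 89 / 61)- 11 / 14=354131 / 854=414.67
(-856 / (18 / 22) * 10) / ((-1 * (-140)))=-4708 / 63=-74.73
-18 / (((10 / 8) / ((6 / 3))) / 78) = -11232 / 5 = -2246.40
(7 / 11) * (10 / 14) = 5 / 11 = 0.45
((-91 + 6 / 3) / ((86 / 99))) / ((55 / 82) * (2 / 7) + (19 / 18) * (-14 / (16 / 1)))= 182070504 / 1300793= 139.97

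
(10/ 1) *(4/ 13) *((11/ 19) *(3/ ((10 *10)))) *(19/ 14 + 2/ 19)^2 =4993593/ 43691830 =0.11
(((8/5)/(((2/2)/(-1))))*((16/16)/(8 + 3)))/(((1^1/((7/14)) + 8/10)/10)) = -40/77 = -0.52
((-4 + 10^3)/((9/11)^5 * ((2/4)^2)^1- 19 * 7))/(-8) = 80203398/85620083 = 0.94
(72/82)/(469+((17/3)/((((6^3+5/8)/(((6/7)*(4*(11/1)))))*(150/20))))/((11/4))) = 6550740/3499361849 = 0.00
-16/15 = -1.07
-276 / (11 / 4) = -1104 / 11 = -100.36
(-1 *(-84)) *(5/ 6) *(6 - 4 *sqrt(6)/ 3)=420 - 280 *sqrt(6)/ 3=191.38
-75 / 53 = -1.42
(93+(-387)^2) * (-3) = -449586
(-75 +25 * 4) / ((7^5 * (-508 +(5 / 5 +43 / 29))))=-145 / 49278124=-0.00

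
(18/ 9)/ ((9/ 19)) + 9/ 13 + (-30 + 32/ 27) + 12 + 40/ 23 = -82031/ 8073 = -10.16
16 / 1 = 16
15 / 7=2.14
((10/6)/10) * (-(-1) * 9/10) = 3/20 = 0.15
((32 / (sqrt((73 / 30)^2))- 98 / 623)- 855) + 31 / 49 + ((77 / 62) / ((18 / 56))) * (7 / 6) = -222992590193 / 266461461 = -836.87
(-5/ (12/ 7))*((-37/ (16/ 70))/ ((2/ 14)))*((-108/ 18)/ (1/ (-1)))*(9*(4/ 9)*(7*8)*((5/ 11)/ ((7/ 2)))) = 6345500/ 11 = 576863.64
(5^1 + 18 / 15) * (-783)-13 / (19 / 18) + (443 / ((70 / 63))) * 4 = -310851 / 95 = -3272.12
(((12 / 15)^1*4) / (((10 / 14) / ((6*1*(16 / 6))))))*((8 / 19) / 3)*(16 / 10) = 114688 / 7125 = 16.10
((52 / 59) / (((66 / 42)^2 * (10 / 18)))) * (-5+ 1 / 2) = -103194 / 35695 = -2.89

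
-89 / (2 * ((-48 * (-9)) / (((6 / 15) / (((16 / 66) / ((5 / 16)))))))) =-979 / 18432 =-0.05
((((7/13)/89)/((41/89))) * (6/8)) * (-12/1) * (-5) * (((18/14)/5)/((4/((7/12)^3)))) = 0.01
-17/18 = -0.94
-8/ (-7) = 8/ 7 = 1.14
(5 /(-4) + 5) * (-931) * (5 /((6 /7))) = -162925 /8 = -20365.62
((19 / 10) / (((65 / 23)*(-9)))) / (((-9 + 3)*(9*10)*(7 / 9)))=437 / 2457000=0.00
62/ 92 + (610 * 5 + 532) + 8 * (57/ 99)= 5445491/ 1518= 3587.28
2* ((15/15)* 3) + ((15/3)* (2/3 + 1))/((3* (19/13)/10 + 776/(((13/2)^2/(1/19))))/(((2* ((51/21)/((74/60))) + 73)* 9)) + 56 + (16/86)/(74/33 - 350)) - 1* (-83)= 186674622860798947/2093966617975373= 89.15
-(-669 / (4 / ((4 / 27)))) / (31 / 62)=446 / 9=49.56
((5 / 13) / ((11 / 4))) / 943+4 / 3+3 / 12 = 2562371 / 1618188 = 1.58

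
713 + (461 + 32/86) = 50498/43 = 1174.37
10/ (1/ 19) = 190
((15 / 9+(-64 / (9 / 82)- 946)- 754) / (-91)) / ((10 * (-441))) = -20533 / 3611790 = -0.01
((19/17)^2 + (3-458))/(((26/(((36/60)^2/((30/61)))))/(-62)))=371961591/469625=792.04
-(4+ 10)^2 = -196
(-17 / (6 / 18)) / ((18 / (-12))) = 34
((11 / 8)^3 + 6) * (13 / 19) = 57239 / 9728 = 5.88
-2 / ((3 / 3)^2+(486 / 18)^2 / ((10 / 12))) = -10 / 4379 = -0.00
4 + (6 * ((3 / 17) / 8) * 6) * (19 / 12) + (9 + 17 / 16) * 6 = 4463 / 68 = 65.63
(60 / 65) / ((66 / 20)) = 0.28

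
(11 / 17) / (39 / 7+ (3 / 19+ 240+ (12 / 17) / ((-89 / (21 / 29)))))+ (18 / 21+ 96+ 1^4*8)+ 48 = 1534357851881 / 10037682186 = 152.86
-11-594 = -605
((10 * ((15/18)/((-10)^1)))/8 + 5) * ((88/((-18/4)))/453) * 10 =-25850/12231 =-2.11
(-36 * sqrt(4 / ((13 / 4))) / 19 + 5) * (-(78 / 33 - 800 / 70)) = 3490 / 77 - 100512 * sqrt(13) / 19019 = 26.27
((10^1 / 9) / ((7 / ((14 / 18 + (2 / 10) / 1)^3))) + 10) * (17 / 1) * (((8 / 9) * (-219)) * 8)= -925457820032 / 3444525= -268675.02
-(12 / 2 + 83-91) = 2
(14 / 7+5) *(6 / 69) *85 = 1190 / 23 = 51.74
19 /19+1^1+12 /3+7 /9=61 /9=6.78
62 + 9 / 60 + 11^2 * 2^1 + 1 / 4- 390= -428 / 5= -85.60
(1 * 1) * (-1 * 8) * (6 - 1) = -40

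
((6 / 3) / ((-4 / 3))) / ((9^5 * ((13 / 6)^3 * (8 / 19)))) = -19 / 3203226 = -0.00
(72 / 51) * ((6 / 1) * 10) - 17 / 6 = 8351 / 102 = 81.87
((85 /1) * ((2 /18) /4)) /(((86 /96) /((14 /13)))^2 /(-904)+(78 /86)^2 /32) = 1782215895040 /18825996839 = 94.67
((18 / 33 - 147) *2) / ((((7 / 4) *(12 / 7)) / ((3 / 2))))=-1611 / 11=-146.45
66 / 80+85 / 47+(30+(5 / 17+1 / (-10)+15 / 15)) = 1081131 / 31960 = 33.83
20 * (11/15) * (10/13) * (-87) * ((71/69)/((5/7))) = -1268344/897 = -1413.98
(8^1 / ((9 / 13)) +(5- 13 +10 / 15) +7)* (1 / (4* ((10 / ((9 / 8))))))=0.32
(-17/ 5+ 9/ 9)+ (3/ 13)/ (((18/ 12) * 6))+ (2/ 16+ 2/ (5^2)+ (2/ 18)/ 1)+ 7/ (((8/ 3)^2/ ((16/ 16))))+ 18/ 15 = 23611/ 187200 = 0.13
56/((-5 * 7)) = -8/5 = -1.60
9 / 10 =0.90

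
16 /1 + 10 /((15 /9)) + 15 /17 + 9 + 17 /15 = 8419 /255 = 33.02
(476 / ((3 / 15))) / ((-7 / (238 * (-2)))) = 161840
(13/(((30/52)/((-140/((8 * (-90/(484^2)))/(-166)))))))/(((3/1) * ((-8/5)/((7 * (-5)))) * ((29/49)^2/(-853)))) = 3025462638562.89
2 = 2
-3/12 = -1/4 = -0.25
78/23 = 3.39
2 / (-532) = -1 / 266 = -0.00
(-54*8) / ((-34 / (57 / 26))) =6156 / 221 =27.86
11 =11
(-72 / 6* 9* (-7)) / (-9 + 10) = 756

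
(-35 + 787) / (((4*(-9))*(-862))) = 94 / 3879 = 0.02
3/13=0.23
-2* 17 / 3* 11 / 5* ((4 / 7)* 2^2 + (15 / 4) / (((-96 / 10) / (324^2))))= 214696757 / 210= 1022365.51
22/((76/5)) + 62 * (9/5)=21479/190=113.05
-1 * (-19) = 19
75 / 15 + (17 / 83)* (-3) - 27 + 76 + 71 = 10324 / 83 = 124.39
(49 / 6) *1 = 49 / 6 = 8.17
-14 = -14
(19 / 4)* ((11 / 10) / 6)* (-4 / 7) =-209 / 420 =-0.50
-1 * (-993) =993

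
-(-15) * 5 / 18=25 / 6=4.17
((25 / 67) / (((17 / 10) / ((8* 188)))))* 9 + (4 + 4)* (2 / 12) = 10156556 / 3417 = 2972.36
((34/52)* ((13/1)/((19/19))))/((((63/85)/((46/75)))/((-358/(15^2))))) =-2379626/212625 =-11.19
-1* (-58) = 58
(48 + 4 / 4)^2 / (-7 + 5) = -2401 / 2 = -1200.50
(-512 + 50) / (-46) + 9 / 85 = 19842 / 1955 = 10.15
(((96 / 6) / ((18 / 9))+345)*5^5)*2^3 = 8825000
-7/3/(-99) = 0.02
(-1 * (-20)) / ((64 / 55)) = 275 / 16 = 17.19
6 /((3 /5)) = 10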